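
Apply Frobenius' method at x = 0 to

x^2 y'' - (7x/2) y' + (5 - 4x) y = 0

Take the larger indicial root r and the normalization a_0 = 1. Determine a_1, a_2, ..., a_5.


Write in Frobenius form y'' + (p(x)/x) y' + (q(x)/x^2) y = 0:
  p(x) = -7/2,  q(x) = 5 - 4x.
Indicial equation: r(r-1) + (-7/2) r + (5) = 0 -> roots r_1 = 5/2, r_2 = 2.
Take r = r_1 = 5/2. Let y(x) = x^r sum_{n>=0} a_n x^n with a_0 = 1.
Substitute y = x^r sum a_n x^n and match x^{r+n}. The recurrence is
  D(n) a_n - 4 a_{n-1} = 0,  where D(n) = (r+n)(r+n-1) + (-7/2)(r+n) + (5).
  a_n = 4 / D(n) * a_{n-1}.
Since the indicial polynomial factors as (r - r_1)(r - r_2), D(n) = (r_1 + n - r_1)(r_1 + n - r_2) = n(n + 1/2).
Evaluating step by step (a_0 = 1):
  n = 1: D(1) = 1(1 + 1/2) = 3/2; numerator = 4(1) = 4; a_1 = (4)/(3/2) = 8/3
  n = 2: D(2) = 2(2 + 1/2) = 5; numerator = 4(8/3) = 32/3; a_2 = (32/3)/(5) = 32/15
  n = 3: D(3) = 3(3 + 1/2) = 21/2; numerator = 4(32/15) = 128/15; a_3 = (128/15)/(21/2) = 256/315
  n = 4: D(4) = 4(4 + 1/2) = 18; numerator = 4(256/315) = 1024/315; a_4 = (1024/315)/(18) = 512/2835
  n = 5: D(5) = 5(5 + 1/2) = 55/2; numerator = 4(512/2835) = 2048/2835; a_5 = (2048/2835)/(55/2) = 4096/155925

r = 5/2; a_0 = 1; a_1 = 8/3; a_2 = 32/15; a_3 = 256/315; a_4 = 512/2835; a_5 = 4096/155925


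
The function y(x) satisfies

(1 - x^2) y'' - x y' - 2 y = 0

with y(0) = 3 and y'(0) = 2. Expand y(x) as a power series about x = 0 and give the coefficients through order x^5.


Ansatz: y(x) = sum_{n>=0} a_n x^n, so y'(x) = sum_{n>=1} n a_n x^(n-1) and y''(x) = sum_{n>=2} n(n-1) a_n x^(n-2).
Substitute into P(x) y'' + Q(x) y' + R(x) y = 0 with P(x) = 1 - x^2, Q(x) = -x, R(x) = -2, and match powers of x.
Initial conditions: a_0 = 3, a_1 = 2.
Setting the coefficient of each power of x to zero and solving order by order (substituting the coefficients already found):
  x^0: 2 a_2 - 2 a_0 = 0  ->  2 a_2 = 2 a_0 = 6  ->  a_2 = 3
  x^1: 6 a_3 - 3 a_1 = 0  ->  6 a_3 = 3 a_1 = 6  ->  a_3 = 1
  x^2: 12 a_4 - 6 a_2 = 0  ->  12 a_4 = 6 a_2 = 18  ->  a_4 = 3/2
  x^3: 20 a_5 - 11 a_3 = 0  ->  20 a_5 = 11 a_3 = 11  ->  a_5 = 11/20
Truncated series: y(x) = 3 + 2 x + 3 x^2 + x^3 + (3/2) x^4 + (11/20) x^5 + O(x^6).

a_0 = 3; a_1 = 2; a_2 = 3; a_3 = 1; a_4 = 3/2; a_5 = 11/20


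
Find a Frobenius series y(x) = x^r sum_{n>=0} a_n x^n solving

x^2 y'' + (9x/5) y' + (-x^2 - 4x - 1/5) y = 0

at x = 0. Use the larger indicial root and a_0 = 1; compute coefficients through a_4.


Write in Frobenius form y'' + (p(x)/x) y' + (q(x)/x^2) y = 0:
  p(x) = 9/5,  q(x) = -x^2 - 4x - 1/5.
Indicial equation: r(r-1) + (9/5) r + (-1/5) = 0 -> roots r_1 = 1/5, r_2 = -1.
Take r = r_1 = 1/5. Let y(x) = x^r sum_{n>=0} a_n x^n with a_0 = 1.
Substitute y = x^r sum a_n x^n and match x^{r+n}. The recurrence is
  D(n) a_n - 4 a_{n-1} - 1 a_{n-2} = 0,  where D(n) = (r+n)(r+n-1) + (9/5)(r+n) + (-1/5).
  a_n = [4 a_{n-1} + 1 a_{n-2}] / D(n).
Since the indicial polynomial factors as (r - r_1)(r - r_2), D(n) = (r_1 + n - r_1)(r_1 + n - r_2) = n(n + 6/5).
Evaluating step by step (a_0 = 1):
  n = 1: D(1) = 1(1 + 6/5) = 11/5; numerator = 4(1) = 4; a_1 = (4)/(11/5) = 20/11
  n = 2: D(2) = 2(2 + 6/5) = 32/5; numerator = 4(20/11) + 1(1) = 91/11; a_2 = (91/11)/(32/5) = 455/352
  n = 3: D(3) = 3(3 + 6/5) = 63/5; numerator = 4(455/352) + 1(20/11) = 615/88; a_3 = (615/88)/(63/5) = 1025/1848
  n = 4: D(4) = 4(4 + 6/5) = 104/5; numerator = 4(1025/1848) + 1(455/352) = 25955/7392; a_4 = (25955/7392)/(104/5) = 129775/768768

r = 1/5; a_0 = 1; a_1 = 20/11; a_2 = 455/352; a_3 = 1025/1848; a_4 = 129775/768768


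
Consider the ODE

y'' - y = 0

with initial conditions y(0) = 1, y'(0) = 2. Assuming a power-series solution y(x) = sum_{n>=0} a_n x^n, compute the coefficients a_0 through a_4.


Ansatz: y(x) = sum_{n>=0} a_n x^n, so y'(x) = sum_{n>=1} n a_n x^(n-1) and y''(x) = sum_{n>=2} n(n-1) a_n x^(n-2).
Substitute into P(x) y'' + Q(x) y' + R(x) y = 0 with P(x) = 1, Q(x) = 0, R(x) = -1, and match powers of x.
Initial conditions: a_0 = 1, a_1 = 2.
Setting the coefficient of each power of x to zero and solving order by order (substituting the coefficients already found):
  x^0: 2 a_2 - a_0 = 0  ->  2 a_2 = a_0 = 1  ->  a_2 = 1/2
  x^1: 6 a_3 - a_1 = 0  ->  6 a_3 = a_1 = 2  ->  a_3 = 1/3
  x^2: 12 a_4 - a_2 = 0  ->  12 a_4 = a_2 = 1/2  ->  a_4 = 1/24
Truncated series: y(x) = 1 + 2 x + (1/2) x^2 + (1/3) x^3 + (1/24) x^4 + O(x^5).

a_0 = 1; a_1 = 2; a_2 = 1/2; a_3 = 1/3; a_4 = 1/24


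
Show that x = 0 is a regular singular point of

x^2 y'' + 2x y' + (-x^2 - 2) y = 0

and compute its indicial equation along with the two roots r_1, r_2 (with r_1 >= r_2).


Divide by x^2 to reach normal form y'' + P_1(x) y' + P_2(x) y = 0 with P_1(x) = 2/x and P_2(x) = -1 - 2/x^2.
x = 0 is a singular point because the y'-coefficient 2/x has a pole at x = 0 and the y-coefficient -1 - 2/x^2 has a pole at x = 0.
It is a regular singular point because x P_1(x) = p(x) = 2 and x^2 P_2(x) = q(x) = -x^2 - 2 are polynomials, hence analytic at x = 0.
p(0) = 2,  q(0) = -2.
Indicial equation: r(r-1) + p(0) r + q(0) = 0, i.e. r^2 + (p(0) - 1) r + q(0) = 0, i.e. r^2 + 1 r - 2 = 0.
Discriminant: (1)^2 - 4(-2) = 9, so r = (-1 ± 3)/2.
Solving: r_1 = 1, r_2 = -2.

indicial: r^2 + 1 r - 2 = 0; roots r_1 = 1, r_2 = -2


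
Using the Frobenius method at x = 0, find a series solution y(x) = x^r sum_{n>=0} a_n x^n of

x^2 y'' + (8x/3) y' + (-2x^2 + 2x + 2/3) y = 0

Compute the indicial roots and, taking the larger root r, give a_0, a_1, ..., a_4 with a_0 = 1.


Write in Frobenius form y'' + (p(x)/x) y' + (q(x)/x^2) y = 0:
  p(x) = 8/3,  q(x) = -2x^2 + 2x + 2/3.
Indicial equation: r(r-1) + (8/3) r + (2/3) = 0 -> roots r_1 = -2/3, r_2 = -1.
Take r = r_1 = -2/3. Let y(x) = x^r sum_{n>=0} a_n x^n with a_0 = 1.
Substitute y = x^r sum a_n x^n and match x^{r+n}. The recurrence is
  D(n) a_n + 2 a_{n-1} - 2 a_{n-2} = 0,  where D(n) = (r+n)(r+n-1) + (8/3)(r+n) + (2/3).
  a_n = [-2 a_{n-1} + 2 a_{n-2}] / D(n).
Since the indicial polynomial factors as (r - r_1)(r - r_2), D(n) = (r_1 + n - r_1)(r_1 + n - r_2) = n(n + 1/3).
Evaluating step by step (a_0 = 1):
  n = 1: D(1) = 1(1 + 1/3) = 4/3; numerator = -2(1) = -2; a_1 = (-2)/(4/3) = -3/2
  n = 2: D(2) = 2(2 + 1/3) = 14/3; numerator = -2(-3/2) + 2(1) = 5; a_2 = (5)/(14/3) = 15/14
  n = 3: D(3) = 3(3 + 1/3) = 10; numerator = -2(15/14) + 2(-3/2) = -36/7; a_3 = (-36/7)/(10) = -18/35
  n = 4: D(4) = 4(4 + 1/3) = 52/3; numerator = -2(-18/35) + 2(15/14) = 111/35; a_4 = (111/35)/(52/3) = 333/1820

r = -2/3; a_0 = 1; a_1 = -3/2; a_2 = 15/14; a_3 = -18/35; a_4 = 333/1820


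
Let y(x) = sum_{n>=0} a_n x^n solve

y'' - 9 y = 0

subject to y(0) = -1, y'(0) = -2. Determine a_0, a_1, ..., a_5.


Ansatz: y(x) = sum_{n>=0} a_n x^n, so y'(x) = sum_{n>=1} n a_n x^(n-1) and y''(x) = sum_{n>=2} n(n-1) a_n x^(n-2).
Substitute into P(x) y'' + Q(x) y' + R(x) y = 0 with P(x) = 1, Q(x) = 0, R(x) = -9, and match powers of x.
Initial conditions: a_0 = -1, a_1 = -2.
Setting the coefficient of each power of x to zero and solving order by order (substituting the coefficients already found):
  x^0: 2 a_2 - 9 a_0 = 0  ->  2 a_2 = 9 a_0 = -9  ->  a_2 = -9/2
  x^1: 6 a_3 - 9 a_1 = 0  ->  6 a_3 = 9 a_1 = -18  ->  a_3 = -3
  x^2: 12 a_4 - 9 a_2 = 0  ->  12 a_4 = 9 a_2 = -81/2  ->  a_4 = -27/8
  x^3: 20 a_5 - 9 a_3 = 0  ->  20 a_5 = 9 a_3 = -27  ->  a_5 = -27/20
Truncated series: y(x) = -1 - 2 x - (9/2) x^2 - 3 x^3 - (27/8) x^4 - (27/20) x^5 + O(x^6).

a_0 = -1; a_1 = -2; a_2 = -9/2; a_3 = -3; a_4 = -27/8; a_5 = -27/20


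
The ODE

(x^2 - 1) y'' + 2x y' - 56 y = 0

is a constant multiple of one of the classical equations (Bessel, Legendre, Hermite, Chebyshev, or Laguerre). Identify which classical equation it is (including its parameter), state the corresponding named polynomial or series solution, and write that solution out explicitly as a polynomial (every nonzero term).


All three coefficients share the factor -1; dividing through by -1 gives  (1 - x^2) y'' - 2x y' + 56 y = 0.
This matches the Legendre equation (1 - x^2) y'' - 2x y' + n(n+1) y = 0 (note the -2x y' term) with n(n+1) = 56, so n = 7; the polynomial solution is P_7(x).
With y = sum_k a_k x^k, matching x^k gives (k+2)(k+1) a_{k+2} = [k(k+1) - n(n+1)] a_k = (k - 7)(k + 8) a_k. The right side vanishes at k = 7, so the series with the parity of 7 terminates at degree 7.
Standard normalization (P_n(1) = 1): leading coefficient (2n)!/(2^n (n!)^2) = 87178291200/(128*25401600) = 429/16, so a_7 = 429/16. Work downward with a_k = (k+1)(k+2) a_{k+2} / ((k - 7)(k + 8)):
  a_5 = (6)(7)(429/16) / ((5 - 7)(5 + 8)) = (9009/8)/(-26) = -693/16
  a_3 = (4)(5)(-693/16) / ((3 - 7)(3 + 8)) = (-3465/4)/(-44) = 315/16
  a_1 = (2)(3)(315/16) / ((1 - 7)(1 + 8)) = (945/8)/(-54) = -35/16
Hence P_7(x) = 429 x^7/16 - 693 x^5/16 + 315 x^3/16 - 35 x/16.

P_7(x); series = 429 x^7/16 - 693 x^5/16 + 315 x^3/16 - 35 x/16


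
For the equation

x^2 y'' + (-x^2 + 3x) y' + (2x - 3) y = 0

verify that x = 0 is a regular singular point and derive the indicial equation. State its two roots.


Divide by x^2 to reach normal form y'' + P_1(x) y' + P_2(x) y = 0 with P_1(x) = -1 + 3/x and P_2(x) = 2/x - 3/x^2.
x = 0 is a singular point because the y'-coefficient -1 + 3/x has a pole at x = 0 and the y-coefficient 2/x - 3/x^2 has a pole at x = 0.
It is a regular singular point because x P_1(x) = p(x) = 3 - x and x^2 P_2(x) = q(x) = 2x - 3 are polynomials, hence analytic at x = 0.
p(0) = 3,  q(0) = -3.
Indicial equation: r(r-1) + p(0) r + q(0) = 0, i.e. r^2 + (p(0) - 1) r + q(0) = 0, i.e. r^2 + 2 r - 3 = 0.
Discriminant: (2)^2 - 4(-3) = 16, so r = (-2 ± 4)/2.
Solving: r_1 = 1, r_2 = -3.

indicial: r^2 + 2 r - 3 = 0; roots r_1 = 1, r_2 = -3


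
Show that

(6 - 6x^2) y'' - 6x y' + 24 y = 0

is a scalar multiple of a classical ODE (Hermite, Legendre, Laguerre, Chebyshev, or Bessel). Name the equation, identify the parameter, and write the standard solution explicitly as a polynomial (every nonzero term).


All three coefficients share the factor 6; dividing through by 6 gives  (1 - x^2) y'' - x y' + 4 y = 0.
This matches the Chebyshev equation (1 - x^2) y'' - x y' + n^2 y = 0 (note the -x y' term, not -2x y') with n^2 = 4, so n = 2; the polynomial solution is T_2(x).
With y = sum_k a_k x^k, matching x^k gives (k+2)(k+1) a_{k+2} = (k^2 - n^2) a_k = (k - 2)(k + 2) a_k. The right side vanishes at k = 2, so the series with the parity of 2 terminates at degree 2.
Standard normalization: leading coefficient of T_n is 2^(n-1), so a_2 = 2^1 = 2. Work downward with a_k = (k+1)(k+2) a_{k+2} / ((k - 2)(k + 2)):
  a_0 = (1)(2)(2) / ((0 - 2)(0 + 2)) = 4/(-4) = -1
Hence T_2(x) = 2 x^2 - 1.

T_2(x); series = 2 x^2 - 1


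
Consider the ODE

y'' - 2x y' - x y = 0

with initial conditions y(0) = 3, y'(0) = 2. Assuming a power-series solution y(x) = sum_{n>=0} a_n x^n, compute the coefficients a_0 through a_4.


Ansatz: y(x) = sum_{n>=0} a_n x^n, so y'(x) = sum_{n>=1} n a_n x^(n-1) and y''(x) = sum_{n>=2} n(n-1) a_n x^(n-2).
Substitute into P(x) y'' + Q(x) y' + R(x) y = 0 with P(x) = 1, Q(x) = -2x, R(x) = -x, and match powers of x.
Initial conditions: a_0 = 3, a_1 = 2.
Setting the coefficient of each power of x to zero and solving order by order (substituting the coefficients already found):
  x^0: 2 a_2 = 0  ->  a_2 = 0
  x^1: 6 a_3 - 2 a_1 - a_0 = 0  ->  6 a_3 = 2 a_1 + a_0 = 7  ->  a_3 = 7/6
  x^2: 12 a_4 - 4 a_2 - a_1 = 0  ->  12 a_4 = 4 a_2 + a_1 = 2  ->  a_4 = 1/6
Truncated series: y(x) = 3 + 2 x + (7/6) x^3 + (1/6) x^4 + O(x^5).

a_0 = 3; a_1 = 2; a_2 = 0; a_3 = 7/6; a_4 = 1/6


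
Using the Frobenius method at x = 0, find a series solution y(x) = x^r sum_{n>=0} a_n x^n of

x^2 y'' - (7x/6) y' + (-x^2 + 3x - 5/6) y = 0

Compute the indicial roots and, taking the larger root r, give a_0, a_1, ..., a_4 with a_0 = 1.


Write in Frobenius form y'' + (p(x)/x) y' + (q(x)/x^2) y = 0:
  p(x) = -7/6,  q(x) = -x^2 + 3x - 5/6.
Indicial equation: r(r-1) + (-7/6) r + (-5/6) = 0 -> roots r_1 = 5/2, r_2 = -1/3.
Take r = r_1 = 5/2. Let y(x) = x^r sum_{n>=0} a_n x^n with a_0 = 1.
Substitute y = x^r sum a_n x^n and match x^{r+n}. The recurrence is
  D(n) a_n + 3 a_{n-1} - 1 a_{n-2} = 0,  where D(n) = (r+n)(r+n-1) + (-7/6)(r+n) + (-5/6).
  a_n = [-3 a_{n-1} + 1 a_{n-2}] / D(n).
Since the indicial polynomial factors as (r - r_1)(r - r_2), D(n) = (r_1 + n - r_1)(r_1 + n - r_2) = n(n + 17/6).
Evaluating step by step (a_0 = 1):
  n = 1: D(1) = 1(1 + 17/6) = 23/6; numerator = -3(1) = -3; a_1 = (-3)/(23/6) = -18/23
  n = 2: D(2) = 2(2 + 17/6) = 29/3; numerator = -3(-18/23) + 1(1) = 77/23; a_2 = (77/23)/(29/3) = 231/667
  n = 3: D(3) = 3(3 + 17/6) = 35/2; numerator = -3(231/667) + 1(-18/23) = -1215/667; a_3 = (-1215/667)/(35/2) = -486/4669
  n = 4: D(4) = 4(4 + 17/6) = 82/3; numerator = -3(-486/4669) + 1(231/667) = 3075/4669; a_4 = (3075/4669)/(82/3) = 225/9338

r = 5/2; a_0 = 1; a_1 = -18/23; a_2 = 231/667; a_3 = -486/4669; a_4 = 225/9338


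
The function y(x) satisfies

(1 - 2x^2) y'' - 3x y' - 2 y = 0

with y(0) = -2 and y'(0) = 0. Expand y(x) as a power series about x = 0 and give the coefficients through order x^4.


Ansatz: y(x) = sum_{n>=0} a_n x^n, so y'(x) = sum_{n>=1} n a_n x^(n-1) and y''(x) = sum_{n>=2} n(n-1) a_n x^(n-2).
Substitute into P(x) y'' + Q(x) y' + R(x) y = 0 with P(x) = 1 - 2x^2, Q(x) = -3x, R(x) = -2, and match powers of x.
Initial conditions: a_0 = -2, a_1 = 0.
Setting the coefficient of each power of x to zero and solving order by order (substituting the coefficients already found):
  x^0: 2 a_2 - 2 a_0 = 0  ->  2 a_2 = 2 a_0 = -4  ->  a_2 = -2
  x^1: 6 a_3 - 5 a_1 = 0  ->  6 a_3 = 5 a_1 = 0  ->  a_3 = 0
  x^2: 12 a_4 - 12 a_2 = 0  ->  12 a_4 = 12 a_2 = -24  ->  a_4 = -2
Truncated series: y(x) = -2 - 2 x^2 - 2 x^4 + O(x^5).

a_0 = -2; a_1 = 0; a_2 = -2; a_3 = 0; a_4 = -2


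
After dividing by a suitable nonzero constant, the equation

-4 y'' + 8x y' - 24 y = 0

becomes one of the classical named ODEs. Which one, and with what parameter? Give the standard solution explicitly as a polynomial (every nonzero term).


All three coefficients share the factor -4; dividing through by -4 gives  y'' - 2x y' + 6 y = 0.
This matches the Hermite equation y'' - 2x y' + 2n y = 0 with 2n = 6, so n = 3; the polynomial solution is H_3(x).
With y = sum_k a_k x^k, matching x^k gives (k+2)(k+1) a_{k+2} = 2(k - n) a_k = 2(k - 3) a_k. The right side vanishes at k = 3, so the series with the parity of 3 terminates at degree 3.
Standard normalization: leading coefficient of H_n is 2^n, so a_3 = 2^3 = 8. Work downward with a_k = (k+1)(k+2) a_{k+2} / (2(k - n)):
  a_1 = (2)(3)(8) / (2(1 - 3)) = 48/(-4) = -12
Hence H_3(x) = 8 x^3 - 12 x.

H_3(x); series = 8 x^3 - 12 x


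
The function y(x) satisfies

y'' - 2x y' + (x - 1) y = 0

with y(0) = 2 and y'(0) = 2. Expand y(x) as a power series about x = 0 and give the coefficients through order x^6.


Ansatz: y(x) = sum_{n>=0} a_n x^n, so y'(x) = sum_{n>=1} n a_n x^(n-1) and y''(x) = sum_{n>=2} n(n-1) a_n x^(n-2).
Substitute into P(x) y'' + Q(x) y' + R(x) y = 0 with P(x) = 1, Q(x) = -2x, R(x) = x - 1, and match powers of x.
Initial conditions: a_0 = 2, a_1 = 2.
Setting the coefficient of each power of x to zero and solving order by order (substituting the coefficients already found):
  x^0: 2 a_2 - a_0 = 0  ->  2 a_2 = a_0 = 2  ->  a_2 = 1
  x^1: 6 a_3 - 3 a_1 + a_0 = 0  ->  6 a_3 = 3 a_1 - a_0 = 4  ->  a_3 = 2/3
  x^2: 12 a_4 - 5 a_2 + a_1 = 0  ->  12 a_4 = 5 a_2 - a_1 = 3  ->  a_4 = 1/4
  x^3: 20 a_5 - 7 a_3 + a_2 = 0  ->  20 a_5 = 7 a_3 - a_2 = 11/3  ->  a_5 = 11/60
  x^4: 30 a_6 - 9 a_4 + a_3 = 0  ->  30 a_6 = 9 a_4 - a_3 = 19/12  ->  a_6 = 19/360
Truncated series: y(x) = 2 + 2 x + x^2 + (2/3) x^3 + (1/4) x^4 + (11/60) x^5 + (19/360) x^6 + O(x^7).

a_0 = 2; a_1 = 2; a_2 = 1; a_3 = 2/3; a_4 = 1/4; a_5 = 11/60; a_6 = 19/360


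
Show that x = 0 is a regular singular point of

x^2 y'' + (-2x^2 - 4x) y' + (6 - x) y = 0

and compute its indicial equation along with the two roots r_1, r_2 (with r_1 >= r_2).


Divide by x^2 to reach normal form y'' + P_1(x) y' + P_2(x) y = 0 with P_1(x) = -2 - 4/x and P_2(x) = -1/x + 6/x^2.
x = 0 is a singular point because the y'-coefficient -2 - 4/x has a pole at x = 0 and the y-coefficient -1/x + 6/x^2 has a pole at x = 0.
It is a regular singular point because x P_1(x) = p(x) = -2x - 4 and x^2 P_2(x) = q(x) = 6 - x are polynomials, hence analytic at x = 0.
p(0) = -4,  q(0) = 6.
Indicial equation: r(r-1) + p(0) r + q(0) = 0, i.e. r^2 + (p(0) - 1) r + q(0) = 0, i.e. r^2 - 5 r + 6 = 0.
Discriminant: (-5)^2 - 4(6) = 1, so r = (5 ± 1)/2.
Solving: r_1 = 3, r_2 = 2.

indicial: r^2 - 5 r + 6 = 0; roots r_1 = 3, r_2 = 2


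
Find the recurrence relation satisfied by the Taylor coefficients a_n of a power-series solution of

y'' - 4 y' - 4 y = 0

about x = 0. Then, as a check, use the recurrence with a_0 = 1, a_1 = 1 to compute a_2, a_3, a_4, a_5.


Substitute y = sum_n a_n x^n.
y''(x) has coefficient (n+2)(n+1) a_{n+2} at x^n;
-4 y'(x) has coefficient -4 (n+1) a_{n+1} at x^n;
-4 y(x) has coefficient -4 a_n at x^n.
Matching x^n: (n+2)(n+1) a_{n+2} - 4 (n+1) a_{n+1} - 4 a_n = 0.
Thus a_{n+2} = [4 (n+1) a_{n+1} + 4 a_n] / ((n+1)(n+2)).

Check with a_0 = 1, a_1 = 1 (apply the recurrence for n = 0, 1, 2, 3): a_0 = 1, a_1 = 1, a_2 = 4, a_3 = 6, a_4 = 22/3, a_5 = 106/15.

a_(n+2) = [4 (n+1) a_(n+1) + 4 a_n] / ((n+1)(n+2)); check: a_0 = 1, a_1 = 1, a_2 = 4, a_3 = 6, a_4 = 22/3, a_5 = 106/15


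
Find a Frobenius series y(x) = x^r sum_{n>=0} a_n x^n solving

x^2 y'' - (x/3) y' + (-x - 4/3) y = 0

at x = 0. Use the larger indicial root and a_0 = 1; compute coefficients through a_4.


Write in Frobenius form y'' + (p(x)/x) y' + (q(x)/x^2) y = 0:
  p(x) = -1/3,  q(x) = -x - 4/3.
Indicial equation: r(r-1) + (-1/3) r + (-4/3) = 0 -> roots r_1 = 2, r_2 = -2/3.
Take r = r_1 = 2. Let y(x) = x^r sum_{n>=0} a_n x^n with a_0 = 1.
Substitute y = x^r sum a_n x^n and match x^{r+n}. The recurrence is
  D(n) a_n - 1 a_{n-1} = 0,  where D(n) = (r+n)(r+n-1) + (-1/3)(r+n) + (-4/3).
  a_n = 1 / D(n) * a_{n-1}.
Since the indicial polynomial factors as (r - r_1)(r - r_2), D(n) = (r_1 + n - r_1)(r_1 + n - r_2) = n(n + 8/3).
Evaluating step by step (a_0 = 1):
  n = 1: D(1) = 1(1 + 8/3) = 11/3; numerator = 1(1) = 1; a_1 = (1)/(11/3) = 3/11
  n = 2: D(2) = 2(2 + 8/3) = 28/3; numerator = 1(3/11) = 3/11; a_2 = (3/11)/(28/3) = 9/308
  n = 3: D(3) = 3(3 + 8/3) = 17; numerator = 1(9/308) = 9/308; a_3 = (9/308)/(17) = 9/5236
  n = 4: D(4) = 4(4 + 8/3) = 80/3; numerator = 1(9/5236) = 9/5236; a_4 = (9/5236)/(80/3) = 27/418880

r = 2; a_0 = 1; a_1 = 3/11; a_2 = 9/308; a_3 = 9/5236; a_4 = 27/418880


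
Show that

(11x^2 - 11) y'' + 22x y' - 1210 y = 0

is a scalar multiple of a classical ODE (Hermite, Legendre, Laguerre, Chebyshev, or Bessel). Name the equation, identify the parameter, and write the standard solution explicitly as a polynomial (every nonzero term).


All three coefficients share the factor -11; dividing through by -11 gives  (1 - x^2) y'' - 2x y' + 110 y = 0.
This matches the Legendre equation (1 - x^2) y'' - 2x y' + n(n+1) y = 0 (note the -2x y' term) with n(n+1) = 110, so n = 10; the polynomial solution is P_10(x).
With y = sum_k a_k x^k, matching x^k gives (k+2)(k+1) a_{k+2} = [k(k+1) - n(n+1)] a_k = (k - 10)(k + 11) a_k. The right side vanishes at k = 10, so the series with the parity of 10 terminates at degree 10.
Standard normalization (P_n(1) = 1): leading coefficient (2n)!/(2^n (n!)^2) = 2432902008176640000/(1024*13168189440000) = 46189/256, so a_10 = 46189/256. Work downward with a_k = (k+1)(k+2) a_{k+2} / ((k - 10)(k + 11)):
  a_8 = (9)(10)(46189/256) / ((8 - 10)(8 + 11)) = (2078505/128)/(-38) = -109395/256
  a_6 = (7)(8)(-109395/256) / ((6 - 10)(6 + 11)) = (-765765/32)/(-68) = 45045/128
  a_4 = (5)(6)(45045/128) / ((4 - 10)(4 + 11)) = (675675/64)/(-90) = -15015/128
  a_2 = (3)(4)(-15015/128) / ((2 - 10)(2 + 11)) = (-45045/32)/(-104) = 3465/256
  a_0 = (1)(2)(3465/256) / ((0 - 10)(0 + 11)) = (3465/128)/(-110) = -63/256
Hence P_10(x) = 46189 x^10/256 - 109395 x^8/256 + 45045 x^6/128 - 15015 x^4/128 + 3465 x^2/256 - 63/256.

P_10(x); series = 46189 x^10/256 - 109395 x^8/256 + 45045 x^6/128 - 15015 x^4/128 + 3465 x^2/256 - 63/256


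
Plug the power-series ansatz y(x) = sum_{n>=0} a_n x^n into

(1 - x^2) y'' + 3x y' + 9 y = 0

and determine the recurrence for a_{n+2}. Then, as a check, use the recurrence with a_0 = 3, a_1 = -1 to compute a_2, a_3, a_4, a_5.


Substitute y = sum_n a_n x^n.
(1 - 1 x^2) y'' contributes (n+2)(n+1) a_{n+2} - n(n-1) a_n at x^n.
3 x y'(x) contributes 3 n a_n at x^n.
9 y(x) contributes 9 a_n at x^n.
Matching x^n: (n+2)(n+1) a_{n+2} + (-n(n-1) + 3 n + 9) a_n = 0.
Thus a_{n+2} = (n(n-1) - 3 n - 9) / ((n+1)(n+2)) * a_n.

Check with a_0 = 3, a_1 = -1 (apply the recurrence for n = 0, 1, 2, 3): a_0 = 3, a_1 = -1, a_2 = -27/2, a_3 = 2, a_4 = 117/8, a_5 = -6/5.

a_(n+2) = (n(n-1) - 3 n - 9) / ((n+1)(n+2)) * a_n; check: a_0 = 3, a_1 = -1, a_2 = -27/2, a_3 = 2, a_4 = 117/8, a_5 = -6/5


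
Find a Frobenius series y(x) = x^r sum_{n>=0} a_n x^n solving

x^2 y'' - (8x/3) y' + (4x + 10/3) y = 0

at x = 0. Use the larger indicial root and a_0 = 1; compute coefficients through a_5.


Write in Frobenius form y'' + (p(x)/x) y' + (q(x)/x^2) y = 0:
  p(x) = -8/3,  q(x) = 4x + 10/3.
Indicial equation: r(r-1) + (-8/3) r + (10/3) = 0 -> roots r_1 = 2, r_2 = 5/3.
Take r = r_1 = 2. Let y(x) = x^r sum_{n>=0} a_n x^n with a_0 = 1.
Substitute y = x^r sum a_n x^n and match x^{r+n}. The recurrence is
  D(n) a_n + 4 a_{n-1} = 0,  where D(n) = (r+n)(r+n-1) + (-8/3)(r+n) + (10/3).
  a_n = -4 / D(n) * a_{n-1}.
Since the indicial polynomial factors as (r - r_1)(r - r_2), D(n) = (r_1 + n - r_1)(r_1 + n - r_2) = n(n + 1/3).
Evaluating step by step (a_0 = 1):
  n = 1: D(1) = 1(1 + 1/3) = 4/3; numerator = -4(1) = -4; a_1 = (-4)/(4/3) = -3
  n = 2: D(2) = 2(2 + 1/3) = 14/3; numerator = -4(-3) = 12; a_2 = (12)/(14/3) = 18/7
  n = 3: D(3) = 3(3 + 1/3) = 10; numerator = -4(18/7) = -72/7; a_3 = (-72/7)/(10) = -36/35
  n = 4: D(4) = 4(4 + 1/3) = 52/3; numerator = -4(-36/35) = 144/35; a_4 = (144/35)/(52/3) = 108/455
  n = 5: D(5) = 5(5 + 1/3) = 80/3; numerator = -4(108/455) = -432/455; a_5 = (-432/455)/(80/3) = -81/2275

r = 2; a_0 = 1; a_1 = -3; a_2 = 18/7; a_3 = -36/35; a_4 = 108/455; a_5 = -81/2275


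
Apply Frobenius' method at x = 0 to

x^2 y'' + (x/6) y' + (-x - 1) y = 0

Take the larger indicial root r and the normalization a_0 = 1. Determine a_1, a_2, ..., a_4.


Write in Frobenius form y'' + (p(x)/x) y' + (q(x)/x^2) y = 0:
  p(x) = 1/6,  q(x) = -x - 1.
Indicial equation: r(r-1) + (1/6) r + (-1) = 0 -> roots r_1 = 3/2, r_2 = -2/3.
Take r = r_1 = 3/2. Let y(x) = x^r sum_{n>=0} a_n x^n with a_0 = 1.
Substitute y = x^r sum a_n x^n and match x^{r+n}. The recurrence is
  D(n) a_n - 1 a_{n-1} = 0,  where D(n) = (r+n)(r+n-1) + (1/6)(r+n) + (-1).
  a_n = 1 / D(n) * a_{n-1}.
Since the indicial polynomial factors as (r - r_1)(r - r_2), D(n) = (r_1 + n - r_1)(r_1 + n - r_2) = n(n + 13/6).
Evaluating step by step (a_0 = 1):
  n = 1: D(1) = 1(1 + 13/6) = 19/6; numerator = 1(1) = 1; a_1 = (1)/(19/6) = 6/19
  n = 2: D(2) = 2(2 + 13/6) = 25/3; numerator = 1(6/19) = 6/19; a_2 = (6/19)/(25/3) = 18/475
  n = 3: D(3) = 3(3 + 13/6) = 31/2; numerator = 1(18/475) = 18/475; a_3 = (18/475)/(31/2) = 36/14725
  n = 4: D(4) = 4(4 + 13/6) = 74/3; numerator = 1(36/14725) = 36/14725; a_4 = (36/14725)/(74/3) = 54/544825

r = 3/2; a_0 = 1; a_1 = 6/19; a_2 = 18/475; a_3 = 36/14725; a_4 = 54/544825


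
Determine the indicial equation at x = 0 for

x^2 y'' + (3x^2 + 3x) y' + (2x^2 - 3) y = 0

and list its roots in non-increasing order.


Divide by x^2 to reach normal form y'' + P_1(x) y' + P_2(x) y = 0 with P_1(x) = 3 + 3/x and P_2(x) = 2 - 3/x^2.
x = 0 is a singular point because the y'-coefficient 3 + 3/x has a pole at x = 0 and the y-coefficient 2 - 3/x^2 has a pole at x = 0.
It is a regular singular point because x P_1(x) = p(x) = 3x + 3 and x^2 P_2(x) = q(x) = 2x^2 - 3 are polynomials, hence analytic at x = 0.
p(0) = 3,  q(0) = -3.
Indicial equation: r(r-1) + p(0) r + q(0) = 0, i.e. r^2 + (p(0) - 1) r + q(0) = 0, i.e. r^2 + 2 r - 3 = 0.
Discriminant: (2)^2 - 4(-3) = 16, so r = (-2 ± 4)/2.
Solving: r_1 = 1, r_2 = -3.

indicial: r^2 + 2 r - 3 = 0; roots r_1 = 1, r_2 = -3


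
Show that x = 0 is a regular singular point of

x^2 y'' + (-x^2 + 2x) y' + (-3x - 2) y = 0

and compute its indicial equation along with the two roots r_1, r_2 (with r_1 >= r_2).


Divide by x^2 to reach normal form y'' + P_1(x) y' + P_2(x) y = 0 with P_1(x) = -1 + 2/x and P_2(x) = -3/x - 2/x^2.
x = 0 is a singular point because the y'-coefficient -1 + 2/x has a pole at x = 0 and the y-coefficient -3/x - 2/x^2 has a pole at x = 0.
It is a regular singular point because x P_1(x) = p(x) = 2 - x and x^2 P_2(x) = q(x) = -3x - 2 are polynomials, hence analytic at x = 0.
p(0) = 2,  q(0) = -2.
Indicial equation: r(r-1) + p(0) r + q(0) = 0, i.e. r^2 + (p(0) - 1) r + q(0) = 0, i.e. r^2 + 1 r - 2 = 0.
Discriminant: (1)^2 - 4(-2) = 9, so r = (-1 ± 3)/2.
Solving: r_1 = 1, r_2 = -2.

indicial: r^2 + 1 r - 2 = 0; roots r_1 = 1, r_2 = -2


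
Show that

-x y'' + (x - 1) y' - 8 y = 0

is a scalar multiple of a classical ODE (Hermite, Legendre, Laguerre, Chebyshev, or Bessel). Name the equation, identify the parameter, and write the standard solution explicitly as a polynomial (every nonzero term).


All three coefficients share the factor -1; dividing through by -1 gives  x y'' + (1 - x) y' + 8 y = 0.
This matches the Laguerre equation x y'' + (1 - x) y' + n y = 0 with n = 8; the polynomial solution is L_8(x).
With y = sum_k a_k x^k, matching x^k gives (k+1)k a_{k+1} + (k+1) a_{k+1} - k a_k + n a_k = 0, i.e. (k+1)^2 a_{k+1} = (k - n) a_k = (k - 8) a_k. The right side vanishes at k = 8, so the series terminates at degree 8.
Standard normalization L_n(0) = 1 gives a_0 = 1. Work upward with a_{k+1} = (k - 8) a_k / (k+1)^2:
  a_1 = (0 - 8)(1) / 1^2 = -8/1 = -8
  a_2 = (1 - 8)(-8) / 2^2 = 56/4 = 14
  a_3 = (2 - 8)(14) / 3^2 = -84/9 = -28/3
  a_4 = (3 - 8)(-28/3) / 4^2 = (140/3)/16 = 35/12
  a_5 = (4 - 8)(35/12) / 5^2 = (-35/3)/25 = -7/15
  a_6 = (5 - 8)(-7/15) / 6^2 = (7/5)/36 = 7/180
  a_7 = (6 - 8)(7/180) / 7^2 = (-7/90)/49 = -1/630
  a_8 = (7 - 8)(-1/630) / 8^2 = (1/630)/64 = 1/40320
Hence L_8(x) = x^8/40320 - x^7/630 + 7 x^6/180 - 7 x^5/15 + 35 x^4/12 - 28 x^3/3 + 14 x^2 - 8 x + 1.

L_8(x); series = x^8/40320 - x^7/630 + 7 x^6/180 - 7 x^5/15 + 35 x^4/12 - 28 x^3/3 + 14 x^2 - 8 x + 1


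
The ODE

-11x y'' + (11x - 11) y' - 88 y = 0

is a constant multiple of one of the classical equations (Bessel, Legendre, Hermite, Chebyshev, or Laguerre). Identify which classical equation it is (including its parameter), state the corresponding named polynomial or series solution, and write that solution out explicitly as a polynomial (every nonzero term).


All three coefficients share the factor -11; dividing through by -11 gives  x y'' + (1 - x) y' + 8 y = 0.
This matches the Laguerre equation x y'' + (1 - x) y' + n y = 0 with n = 8; the polynomial solution is L_8(x).
With y = sum_k a_k x^k, matching x^k gives (k+1)k a_{k+1} + (k+1) a_{k+1} - k a_k + n a_k = 0, i.e. (k+1)^2 a_{k+1} = (k - n) a_k = (k - 8) a_k. The right side vanishes at k = 8, so the series terminates at degree 8.
Standard normalization L_n(0) = 1 gives a_0 = 1. Work upward with a_{k+1} = (k - 8) a_k / (k+1)^2:
  a_1 = (0 - 8)(1) / 1^2 = -8/1 = -8
  a_2 = (1 - 8)(-8) / 2^2 = 56/4 = 14
  a_3 = (2 - 8)(14) / 3^2 = -84/9 = -28/3
  a_4 = (3 - 8)(-28/3) / 4^2 = (140/3)/16 = 35/12
  a_5 = (4 - 8)(35/12) / 5^2 = (-35/3)/25 = -7/15
  a_6 = (5 - 8)(-7/15) / 6^2 = (7/5)/36 = 7/180
  a_7 = (6 - 8)(7/180) / 7^2 = (-7/90)/49 = -1/630
  a_8 = (7 - 8)(-1/630) / 8^2 = (1/630)/64 = 1/40320
Hence L_8(x) = x^8/40320 - x^7/630 + 7 x^6/180 - 7 x^5/15 + 35 x^4/12 - 28 x^3/3 + 14 x^2 - 8 x + 1.

L_8(x); series = x^8/40320 - x^7/630 + 7 x^6/180 - 7 x^5/15 + 35 x^4/12 - 28 x^3/3 + 14 x^2 - 8 x + 1


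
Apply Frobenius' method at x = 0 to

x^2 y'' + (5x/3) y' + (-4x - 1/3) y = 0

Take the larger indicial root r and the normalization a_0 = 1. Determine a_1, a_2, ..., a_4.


Write in Frobenius form y'' + (p(x)/x) y' + (q(x)/x^2) y = 0:
  p(x) = 5/3,  q(x) = -4x - 1/3.
Indicial equation: r(r-1) + (5/3) r + (-1/3) = 0 -> roots r_1 = 1/3, r_2 = -1.
Take r = r_1 = 1/3. Let y(x) = x^r sum_{n>=0} a_n x^n with a_0 = 1.
Substitute y = x^r sum a_n x^n and match x^{r+n}. The recurrence is
  D(n) a_n - 4 a_{n-1} = 0,  where D(n) = (r+n)(r+n-1) + (5/3)(r+n) + (-1/3).
  a_n = 4 / D(n) * a_{n-1}.
Since the indicial polynomial factors as (r - r_1)(r - r_2), D(n) = (r_1 + n - r_1)(r_1 + n - r_2) = n(n + 4/3).
Evaluating step by step (a_0 = 1):
  n = 1: D(1) = 1(1 + 4/3) = 7/3; numerator = 4(1) = 4; a_1 = (4)/(7/3) = 12/7
  n = 2: D(2) = 2(2 + 4/3) = 20/3; numerator = 4(12/7) = 48/7; a_2 = (48/7)/(20/3) = 36/35
  n = 3: D(3) = 3(3 + 4/3) = 13; numerator = 4(36/35) = 144/35; a_3 = (144/35)/(13) = 144/455
  n = 4: D(4) = 4(4 + 4/3) = 64/3; numerator = 4(144/455) = 576/455; a_4 = (576/455)/(64/3) = 27/455

r = 1/3; a_0 = 1; a_1 = 12/7; a_2 = 36/35; a_3 = 144/455; a_4 = 27/455


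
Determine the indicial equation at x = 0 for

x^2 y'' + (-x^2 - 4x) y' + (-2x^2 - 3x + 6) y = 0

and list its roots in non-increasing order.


Divide by x^2 to reach normal form y'' + P_1(x) y' + P_2(x) y = 0 with P_1(x) = -1 - 4/x and P_2(x) = -2 - 3/x + 6/x^2.
x = 0 is a singular point because the y'-coefficient -1 - 4/x has a pole at x = 0 and the y-coefficient -2 - 3/x + 6/x^2 has a pole at x = 0.
It is a regular singular point because x P_1(x) = p(x) = -x - 4 and x^2 P_2(x) = q(x) = -2x^2 - 3x + 6 are polynomials, hence analytic at x = 0.
p(0) = -4,  q(0) = 6.
Indicial equation: r(r-1) + p(0) r + q(0) = 0, i.e. r^2 + (p(0) - 1) r + q(0) = 0, i.e. r^2 - 5 r + 6 = 0.
Discriminant: (-5)^2 - 4(6) = 1, so r = (5 ± 1)/2.
Solving: r_1 = 3, r_2 = 2.

indicial: r^2 - 5 r + 6 = 0; roots r_1 = 3, r_2 = 2


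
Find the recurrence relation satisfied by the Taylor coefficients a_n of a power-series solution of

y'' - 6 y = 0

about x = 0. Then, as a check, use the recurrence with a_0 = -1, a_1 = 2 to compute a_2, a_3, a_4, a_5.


Substitute y = sum_n a_n x^n into y'' + (const) y = 0.
y''(x) = sum_{n>=0} (n+2)(n+1) a_{n+2} x^n.
The ODE becomes sum_n [(n+2)(n+1) a_{n+2} - 6 a_n] x^n = 0.
Setting each coefficient to zero gives the recurrence:
  (n+2)(n+1) a_{n+2} - 6 a_n = 0,
  a_{n+2} = 6 / ((n+1)(n+2)) a_n.

Check with a_0 = -1, a_1 = 2 (apply the recurrence for n = 0, 1, 2, 3): a_0 = -1, a_1 = 2, a_2 = -3, a_3 = 2, a_4 = -3/2, a_5 = 3/5.

a_{n+2} = 6/((n+1)(n+2)) * a_n; check: a_0 = -1, a_1 = 2, a_2 = -3, a_3 = 2, a_4 = -3/2, a_5 = 3/5


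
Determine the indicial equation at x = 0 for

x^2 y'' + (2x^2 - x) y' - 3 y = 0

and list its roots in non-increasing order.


Divide by x^2 to reach normal form y'' + P_1(x) y' + P_2(x) y = 0 with P_1(x) = 2 - 1/x and P_2(x) = -3/x^2.
x = 0 is a singular point because the y'-coefficient 2 - 1/x has a pole at x = 0 and the y-coefficient -3/x^2 has a pole at x = 0.
It is a regular singular point because x P_1(x) = p(x) = 2x - 1 and x^2 P_2(x) = q(x) = -3 are polynomials, hence analytic at x = 0.
p(0) = -1,  q(0) = -3.
Indicial equation: r(r-1) + p(0) r + q(0) = 0, i.e. r^2 + (p(0) - 1) r + q(0) = 0, i.e. r^2 - 2 r - 3 = 0.
Discriminant: (-2)^2 - 4(-3) = 16, so r = (2 ± 4)/2.
Solving: r_1 = 3, r_2 = -1.

indicial: r^2 - 2 r - 3 = 0; roots r_1 = 3, r_2 = -1


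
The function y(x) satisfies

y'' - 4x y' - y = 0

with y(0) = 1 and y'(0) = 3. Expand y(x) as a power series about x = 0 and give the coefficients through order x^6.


Ansatz: y(x) = sum_{n>=0} a_n x^n, so y'(x) = sum_{n>=1} n a_n x^(n-1) and y''(x) = sum_{n>=2} n(n-1) a_n x^(n-2).
Substitute into P(x) y'' + Q(x) y' + R(x) y = 0 with P(x) = 1, Q(x) = -4x, R(x) = -1, and match powers of x.
Initial conditions: a_0 = 1, a_1 = 3.
Setting the coefficient of each power of x to zero and solving order by order (substituting the coefficients already found):
  x^0: 2 a_2 - a_0 = 0  ->  2 a_2 = a_0 = 1  ->  a_2 = 1/2
  x^1: 6 a_3 - 5 a_1 = 0  ->  6 a_3 = 5 a_1 = 15  ->  a_3 = 5/2
  x^2: 12 a_4 - 9 a_2 = 0  ->  12 a_4 = 9 a_2 = 9/2  ->  a_4 = 3/8
  x^3: 20 a_5 - 13 a_3 = 0  ->  20 a_5 = 13 a_3 = 65/2  ->  a_5 = 13/8
  x^4: 30 a_6 - 17 a_4 = 0  ->  30 a_6 = 17 a_4 = 51/8  ->  a_6 = 17/80
Truncated series: y(x) = 1 + 3 x + (1/2) x^2 + (5/2) x^3 + (3/8) x^4 + (13/8) x^5 + (17/80) x^6 + O(x^7).

a_0 = 1; a_1 = 3; a_2 = 1/2; a_3 = 5/2; a_4 = 3/8; a_5 = 13/8; a_6 = 17/80


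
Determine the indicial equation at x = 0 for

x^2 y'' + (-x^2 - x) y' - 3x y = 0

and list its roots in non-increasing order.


Divide by x^2 to reach normal form y'' + P_1(x) y' + P_2(x) y = 0 with P_1(x) = -1 - 1/x and P_2(x) = -3/x.
x = 0 is a singular point because the y'-coefficient -1 - 1/x has a pole at x = 0 and the y-coefficient -3/x has a pole at x = 0.
It is a regular singular point because x P_1(x) = p(x) = -x - 1 and x^2 P_2(x) = q(x) = -3x are polynomials, hence analytic at x = 0.
p(0) = -1,  q(0) = 0.
Indicial equation: r(r-1) + p(0) r + q(0) = 0, i.e. r^2 + (p(0) - 1) r + q(0) = 0, i.e. r^2 - 2 r = 0.
Discriminant: (-2)^2 - 4(0) = 4, so r = (2 ± 2)/2.
Solving: r_1 = 2, r_2 = 0.

indicial: r^2 - 2 r = 0; roots r_1 = 2, r_2 = 0


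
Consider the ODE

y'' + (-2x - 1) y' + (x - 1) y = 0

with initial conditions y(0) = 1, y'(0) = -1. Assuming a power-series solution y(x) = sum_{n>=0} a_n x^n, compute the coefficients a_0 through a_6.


Ansatz: y(x) = sum_{n>=0} a_n x^n, so y'(x) = sum_{n>=1} n a_n x^(n-1) and y''(x) = sum_{n>=2} n(n-1) a_n x^(n-2).
Substitute into P(x) y'' + Q(x) y' + R(x) y = 0 with P(x) = 1, Q(x) = -2x - 1, R(x) = x - 1, and match powers of x.
Initial conditions: a_0 = 1, a_1 = -1.
Setting the coefficient of each power of x to zero and solving order by order (substituting the coefficients already found):
  x^0: 2 a_2 - a_1 - a_0 = 0  ->  2 a_2 = a_1 + a_0 = 0  ->  a_2 = 0
  x^1: 6 a_3 - 2 a_2 - 3 a_1 + a_0 = 0  ->  6 a_3 = 2 a_2 + 3 a_1 - a_0 = -4  ->  a_3 = -2/3
  x^2: 12 a_4 - 3 a_3 - 5 a_2 + a_1 = 0  ->  12 a_4 = 3 a_3 + 5 a_2 - a_1 = -1  ->  a_4 = -1/12
  x^3: 20 a_5 - 4 a_4 - 7 a_3 + a_2 = 0  ->  20 a_5 = 4 a_4 + 7 a_3 - a_2 = -5  ->  a_5 = -1/4
  x^4: 30 a_6 - 5 a_5 - 9 a_4 + a_3 = 0  ->  30 a_6 = 5 a_5 + 9 a_4 - a_3 = -4/3  ->  a_6 = -2/45
Truncated series: y(x) = 1 - x - (2/3) x^3 - (1/12) x^4 - (1/4) x^5 - (2/45) x^6 + O(x^7).

a_0 = 1; a_1 = -1; a_2 = 0; a_3 = -2/3; a_4 = -1/12; a_5 = -1/4; a_6 = -2/45


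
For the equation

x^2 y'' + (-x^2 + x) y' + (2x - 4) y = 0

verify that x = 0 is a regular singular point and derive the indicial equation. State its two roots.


Divide by x^2 to reach normal form y'' + P_1(x) y' + P_2(x) y = 0 with P_1(x) = -1 + 1/x and P_2(x) = 2/x - 4/x^2.
x = 0 is a singular point because the y'-coefficient -1 + 1/x has a pole at x = 0 and the y-coefficient 2/x - 4/x^2 has a pole at x = 0.
It is a regular singular point because x P_1(x) = p(x) = 1 - x and x^2 P_2(x) = q(x) = 2x - 4 are polynomials, hence analytic at x = 0.
p(0) = 1,  q(0) = -4.
Indicial equation: r(r-1) + p(0) r + q(0) = 0, i.e. r^2 + (p(0) - 1) r + q(0) = 0, i.e. r^2 - 4 = 0.
Discriminant: (0)^2 - 4(-4) = 16, so r = (0 ± 4)/2.
Solving: r_1 = 2, r_2 = -2.

indicial: r^2 - 4 = 0; roots r_1 = 2, r_2 = -2


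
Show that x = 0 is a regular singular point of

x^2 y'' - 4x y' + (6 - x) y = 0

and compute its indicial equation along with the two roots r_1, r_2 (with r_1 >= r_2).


Divide by x^2 to reach normal form y'' + P_1(x) y' + P_2(x) y = 0 with P_1(x) = -4/x and P_2(x) = -1/x + 6/x^2.
x = 0 is a singular point because the y'-coefficient -4/x has a pole at x = 0 and the y-coefficient -1/x + 6/x^2 has a pole at x = 0.
It is a regular singular point because x P_1(x) = p(x) = -4 and x^2 P_2(x) = q(x) = 6 - x are polynomials, hence analytic at x = 0.
p(0) = -4,  q(0) = 6.
Indicial equation: r(r-1) + p(0) r + q(0) = 0, i.e. r^2 + (p(0) - 1) r + q(0) = 0, i.e. r^2 - 5 r + 6 = 0.
Discriminant: (-5)^2 - 4(6) = 1, so r = (5 ± 1)/2.
Solving: r_1 = 3, r_2 = 2.

indicial: r^2 - 5 r + 6 = 0; roots r_1 = 3, r_2 = 2


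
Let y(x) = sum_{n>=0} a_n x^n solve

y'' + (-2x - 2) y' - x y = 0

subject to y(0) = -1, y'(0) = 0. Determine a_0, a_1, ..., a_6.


Ansatz: y(x) = sum_{n>=0} a_n x^n, so y'(x) = sum_{n>=1} n a_n x^(n-1) and y''(x) = sum_{n>=2} n(n-1) a_n x^(n-2).
Substitute into P(x) y'' + Q(x) y' + R(x) y = 0 with P(x) = 1, Q(x) = -2x - 2, R(x) = -x, and match powers of x.
Initial conditions: a_0 = -1, a_1 = 0.
Setting the coefficient of each power of x to zero and solving order by order (substituting the coefficients already found):
  x^0: 2 a_2 - 2 a_1 = 0  ->  2 a_2 = 2 a_1 = 0  ->  a_2 = 0
  x^1: 6 a_3 - 4 a_2 - 2 a_1 - a_0 = 0  ->  6 a_3 = 4 a_2 + 2 a_1 + a_0 = -1  ->  a_3 = -1/6
  x^2: 12 a_4 - 6 a_3 - 4 a_2 - a_1 = 0  ->  12 a_4 = 6 a_3 + 4 a_2 + a_1 = -1  ->  a_4 = -1/12
  x^3: 20 a_5 - 8 a_4 - 6 a_3 - a_2 = 0  ->  20 a_5 = 8 a_4 + 6 a_3 + a_2 = -5/3  ->  a_5 = -1/12
  x^4: 30 a_6 - 10 a_5 - 8 a_4 - a_3 = 0  ->  30 a_6 = 10 a_5 + 8 a_4 + a_3 = -5/3  ->  a_6 = -1/18
Truncated series: y(x) = -1 - (1/6) x^3 - (1/12) x^4 - (1/12) x^5 - (1/18) x^6 + O(x^7).

a_0 = -1; a_1 = 0; a_2 = 0; a_3 = -1/6; a_4 = -1/12; a_5 = -1/12; a_6 = -1/18


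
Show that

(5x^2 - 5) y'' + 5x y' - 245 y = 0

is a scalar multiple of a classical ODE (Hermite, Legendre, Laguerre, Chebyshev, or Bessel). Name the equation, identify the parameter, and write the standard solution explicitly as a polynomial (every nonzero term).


All three coefficients share the factor -5; dividing through by -5 gives  (1 - x^2) y'' - x y' + 49 y = 0.
This matches the Chebyshev equation (1 - x^2) y'' - x y' + n^2 y = 0 (note the -x y' term, not -2x y') with n^2 = 49, so n = 7; the polynomial solution is T_7(x).
With y = sum_k a_k x^k, matching x^k gives (k+2)(k+1) a_{k+2} = (k^2 - n^2) a_k = (k - 7)(k + 7) a_k. The right side vanishes at k = 7, so the series with the parity of 7 terminates at degree 7.
Standard normalization: leading coefficient of T_n is 2^(n-1), so a_7 = 2^6 = 64. Work downward with a_k = (k+1)(k+2) a_{k+2} / ((k - 7)(k + 7)):
  a_5 = (6)(7)(64) / ((5 - 7)(5 + 7)) = 2688/(-24) = -112
  a_3 = (4)(5)(-112) / ((3 - 7)(3 + 7)) = -2240/(-40) = 56
  a_1 = (2)(3)(56) / ((1 - 7)(1 + 7)) = 336/(-48) = -7
Hence T_7(x) = 64 x^7 - 112 x^5 + 56 x^3 - 7 x.

T_7(x); series = 64 x^7 - 112 x^5 + 56 x^3 - 7 x


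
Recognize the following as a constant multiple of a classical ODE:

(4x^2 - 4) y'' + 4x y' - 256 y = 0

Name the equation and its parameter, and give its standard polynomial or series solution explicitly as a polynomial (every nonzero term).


All three coefficients share the factor -4; dividing through by -4 gives  (1 - x^2) y'' - x y' + 64 y = 0.
This matches the Chebyshev equation (1 - x^2) y'' - x y' + n^2 y = 0 (note the -x y' term, not -2x y') with n^2 = 64, so n = 8; the polynomial solution is T_8(x).
With y = sum_k a_k x^k, matching x^k gives (k+2)(k+1) a_{k+2} = (k^2 - n^2) a_k = (k - 8)(k + 8) a_k. The right side vanishes at k = 8, so the series with the parity of 8 terminates at degree 8.
Standard normalization: leading coefficient of T_n is 2^(n-1), so a_8 = 2^7 = 128. Work downward with a_k = (k+1)(k+2) a_{k+2} / ((k - 8)(k + 8)):
  a_6 = (7)(8)(128) / ((6 - 8)(6 + 8)) = 7168/(-28) = -256
  a_4 = (5)(6)(-256) / ((4 - 8)(4 + 8)) = -7680/(-48) = 160
  a_2 = (3)(4)(160) / ((2 - 8)(2 + 8)) = 1920/(-60) = -32
  a_0 = (1)(2)(-32) / ((0 - 8)(0 + 8)) = -64/(-64) = 1
Hence T_8(x) = 128 x^8 - 256 x^6 + 160 x^4 - 32 x^2 + 1.

T_8(x); series = 128 x^8 - 256 x^6 + 160 x^4 - 32 x^2 + 1


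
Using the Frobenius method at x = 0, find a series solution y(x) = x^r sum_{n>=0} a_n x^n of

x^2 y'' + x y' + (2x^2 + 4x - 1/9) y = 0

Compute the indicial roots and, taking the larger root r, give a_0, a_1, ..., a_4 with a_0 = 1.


Write in Frobenius form y'' + (p(x)/x) y' + (q(x)/x^2) y = 0:
  p(x) = 1,  q(x) = 2x^2 + 4x - 1/9.
Indicial equation: r(r-1) + (1) r + (-1/9) = 0 -> roots r_1 = 1/3, r_2 = -1/3.
Take r = r_1 = 1/3. Let y(x) = x^r sum_{n>=0} a_n x^n with a_0 = 1.
Substitute y = x^r sum a_n x^n and match x^{r+n}. The recurrence is
  D(n) a_n + 4 a_{n-1} + 2 a_{n-2} = 0,  where D(n) = (r+n)(r+n-1) + (1)(r+n) + (-1/9).
  a_n = [-4 a_{n-1} - 2 a_{n-2}] / D(n).
Since the indicial polynomial factors as (r - r_1)(r - r_2), D(n) = (r_1 + n - r_1)(r_1 + n - r_2) = n(n + 2/3).
Evaluating step by step (a_0 = 1):
  n = 1: D(1) = 1(1 + 2/3) = 5/3; numerator = -4(1) = -4; a_1 = (-4)/(5/3) = -12/5
  n = 2: D(2) = 2(2 + 2/3) = 16/3; numerator = -4(-12/5) - 2(1) = 38/5; a_2 = (38/5)/(16/3) = 57/40
  n = 3: D(3) = 3(3 + 2/3) = 11; numerator = -4(57/40) - 2(-12/5) = -9/10; a_3 = (-9/10)/(11) = -9/110
  n = 4: D(4) = 4(4 + 2/3) = 56/3; numerator = -4(-9/110) - 2(57/40) = -111/44; a_4 = (-111/44)/(56/3) = -333/2464

r = 1/3; a_0 = 1; a_1 = -12/5; a_2 = 57/40; a_3 = -9/110; a_4 = -333/2464
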